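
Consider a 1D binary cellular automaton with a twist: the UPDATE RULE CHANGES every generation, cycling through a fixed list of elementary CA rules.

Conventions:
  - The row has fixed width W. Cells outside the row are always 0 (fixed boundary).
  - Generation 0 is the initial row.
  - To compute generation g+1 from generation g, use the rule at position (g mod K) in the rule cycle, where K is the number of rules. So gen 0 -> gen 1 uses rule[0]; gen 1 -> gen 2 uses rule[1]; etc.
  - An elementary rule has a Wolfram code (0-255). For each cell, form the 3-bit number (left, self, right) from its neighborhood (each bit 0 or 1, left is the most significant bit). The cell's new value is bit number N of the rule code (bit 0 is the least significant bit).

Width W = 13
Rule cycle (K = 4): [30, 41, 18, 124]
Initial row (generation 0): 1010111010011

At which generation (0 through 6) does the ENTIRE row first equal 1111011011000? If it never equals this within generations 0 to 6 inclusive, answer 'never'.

Answer: never

Derivation:
Gen 0: 1010111010011
Gen 1 (rule 30): 1010100011110
Gen 2 (rule 41): 0101001010000
Gen 3 (rule 18): 1000110001000
Gen 4 (rule 124): 1100111001100
Gen 5 (rule 30): 1011100111010
Gen 6 (rule 41): 0110000100100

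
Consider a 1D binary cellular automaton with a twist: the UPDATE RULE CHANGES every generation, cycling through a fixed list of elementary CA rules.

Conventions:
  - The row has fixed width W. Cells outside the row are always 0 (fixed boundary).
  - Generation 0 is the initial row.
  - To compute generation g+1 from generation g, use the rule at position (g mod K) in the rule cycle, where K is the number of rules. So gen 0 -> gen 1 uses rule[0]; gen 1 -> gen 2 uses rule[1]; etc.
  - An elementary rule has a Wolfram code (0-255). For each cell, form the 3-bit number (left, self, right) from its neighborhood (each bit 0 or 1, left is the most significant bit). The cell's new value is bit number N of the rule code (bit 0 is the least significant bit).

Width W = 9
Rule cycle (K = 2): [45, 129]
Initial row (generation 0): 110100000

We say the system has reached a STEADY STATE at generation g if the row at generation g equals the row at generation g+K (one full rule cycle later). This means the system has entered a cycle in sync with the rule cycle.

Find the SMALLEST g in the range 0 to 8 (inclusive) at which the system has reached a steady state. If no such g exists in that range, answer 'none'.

Gen 0: 110100000
Gen 1 (rule 45): 101101111
Gen 2 (rule 129): 000000110
Gen 3 (rule 45): 111110100
Gen 4 (rule 129): 011100001
Gen 5 (rule 45): 010001101
Gen 6 (rule 129): 000100000
Gen 7 (rule 45): 110101111
Gen 8 (rule 129): 000000110
Gen 9 (rule 45): 111110100
Gen 10 (rule 129): 011100001

Answer: none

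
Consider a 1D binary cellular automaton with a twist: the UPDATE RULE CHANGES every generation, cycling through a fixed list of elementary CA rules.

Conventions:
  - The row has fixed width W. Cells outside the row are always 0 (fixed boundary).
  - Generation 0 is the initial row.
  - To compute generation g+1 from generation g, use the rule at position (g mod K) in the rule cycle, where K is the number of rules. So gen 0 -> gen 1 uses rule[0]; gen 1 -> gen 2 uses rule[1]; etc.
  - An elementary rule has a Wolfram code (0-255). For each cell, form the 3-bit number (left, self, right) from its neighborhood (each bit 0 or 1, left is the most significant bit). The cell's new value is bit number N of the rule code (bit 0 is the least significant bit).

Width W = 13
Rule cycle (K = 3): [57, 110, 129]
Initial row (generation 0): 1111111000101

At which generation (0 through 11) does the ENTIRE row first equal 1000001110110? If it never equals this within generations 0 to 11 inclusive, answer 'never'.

Answer: 2

Derivation:
Gen 0: 1111111000101
Gen 1 (rule 57): 1000000110010
Gen 2 (rule 110): 1000001110110
Gen 3 (rule 129): 0011100100000
Gen 4 (rule 57): 1010010011111
Gen 5 (rule 110): 1110110110001
Gen 6 (rule 129): 0100000000100
Gen 7 (rule 57): 0011111110011
Gen 8 (rule 110): 0110000010111
Gen 9 (rule 129): 0000111000010
Gen 10 (rule 57): 1110100111001
Gen 11 (rule 110): 1011101101011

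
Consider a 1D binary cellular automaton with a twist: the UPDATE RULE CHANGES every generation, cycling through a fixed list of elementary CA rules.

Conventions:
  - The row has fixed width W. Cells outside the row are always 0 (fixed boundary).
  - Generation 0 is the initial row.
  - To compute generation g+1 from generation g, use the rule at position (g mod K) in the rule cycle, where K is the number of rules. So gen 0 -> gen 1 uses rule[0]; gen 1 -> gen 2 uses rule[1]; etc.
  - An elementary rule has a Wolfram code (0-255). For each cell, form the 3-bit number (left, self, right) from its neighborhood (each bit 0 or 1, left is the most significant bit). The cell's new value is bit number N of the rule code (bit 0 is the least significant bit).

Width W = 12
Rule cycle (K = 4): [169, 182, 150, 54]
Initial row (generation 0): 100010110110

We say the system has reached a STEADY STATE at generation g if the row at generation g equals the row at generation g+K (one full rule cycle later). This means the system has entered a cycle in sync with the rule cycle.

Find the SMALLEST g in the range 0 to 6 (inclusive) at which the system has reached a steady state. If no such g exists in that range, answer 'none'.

Answer: none

Derivation:
Gen 0: 100010110110
Gen 1 (rule 169): 001001101100
Gen 2 (rule 182): 011110010010
Gen 3 (rule 150): 101101111111
Gen 4 (rule 54): 110010000000
Gen 5 (rule 169): 100000111111
Gen 6 (rule 182): 110001011110
Gen 7 (rule 150): 001011001101
Gen 8 (rule 54): 011100110011
Gen 9 (rule 169): 011000100010
Gen 10 (rule 182): 100101110111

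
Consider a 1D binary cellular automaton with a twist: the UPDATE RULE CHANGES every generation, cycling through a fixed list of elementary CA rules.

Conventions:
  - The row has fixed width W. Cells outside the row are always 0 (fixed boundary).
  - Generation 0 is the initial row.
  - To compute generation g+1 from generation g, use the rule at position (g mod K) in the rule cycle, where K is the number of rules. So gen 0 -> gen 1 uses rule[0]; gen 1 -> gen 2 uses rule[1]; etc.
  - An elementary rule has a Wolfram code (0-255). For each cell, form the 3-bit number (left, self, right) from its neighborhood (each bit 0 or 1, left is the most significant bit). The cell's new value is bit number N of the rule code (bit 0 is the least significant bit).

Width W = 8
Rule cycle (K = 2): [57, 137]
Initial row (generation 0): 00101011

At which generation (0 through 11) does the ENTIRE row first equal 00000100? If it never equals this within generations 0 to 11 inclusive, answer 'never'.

Answer: 2

Derivation:
Gen 0: 00101011
Gen 1 (rule 57): 10010110
Gen 2 (rule 137): 00000100
Gen 3 (rule 57): 11110011
Gen 4 (rule 137): 11100010
Gen 5 (rule 57): 10011001
Gen 6 (rule 137): 00010000
Gen 7 (rule 57): 11001111
Gen 8 (rule 137): 10001110
Gen 9 (rule 57): 01101001
Gen 10 (rule 137): 01000000
Gen 11 (rule 57): 00111111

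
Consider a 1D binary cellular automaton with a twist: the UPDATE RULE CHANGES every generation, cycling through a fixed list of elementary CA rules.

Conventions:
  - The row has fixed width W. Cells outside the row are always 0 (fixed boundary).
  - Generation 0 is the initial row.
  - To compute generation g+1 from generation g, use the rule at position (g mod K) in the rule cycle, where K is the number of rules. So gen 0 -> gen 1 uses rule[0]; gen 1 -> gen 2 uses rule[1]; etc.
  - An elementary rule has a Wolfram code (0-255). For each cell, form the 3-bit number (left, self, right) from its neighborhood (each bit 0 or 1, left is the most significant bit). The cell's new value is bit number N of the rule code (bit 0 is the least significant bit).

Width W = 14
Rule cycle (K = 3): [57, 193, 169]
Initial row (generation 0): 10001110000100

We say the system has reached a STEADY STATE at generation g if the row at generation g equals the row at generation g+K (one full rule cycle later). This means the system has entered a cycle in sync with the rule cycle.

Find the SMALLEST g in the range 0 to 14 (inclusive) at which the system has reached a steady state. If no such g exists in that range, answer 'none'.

Gen 0: 10001110000100
Gen 1 (rule 57): 01101001110011
Gen 2 (rule 193): 00100000110001
Gen 3 (rule 169): 10001110100100
Gen 4 (rule 57): 01101001010011
Gen 5 (rule 193): 00100000000001
Gen 6 (rule 169): 10001111111100
Gen 7 (rule 57): 01101000000011
Gen 8 (rule 193): 00100011111001
Gen 9 (rule 169): 10001011110000
Gen 10 (rule 57): 01100110001111
Gen 11 (rule 193): 00100010100111
Gen 12 (rule 169): 10001001000110
Gen 13 (rule 57): 01100100110101
Gen 14 (rule 193): 00100000010000
Gen 15 (rule 169): 10001111000111
Gen 16 (rule 57): 01101000110100
Gen 17 (rule 193): 00100010010001

Answer: none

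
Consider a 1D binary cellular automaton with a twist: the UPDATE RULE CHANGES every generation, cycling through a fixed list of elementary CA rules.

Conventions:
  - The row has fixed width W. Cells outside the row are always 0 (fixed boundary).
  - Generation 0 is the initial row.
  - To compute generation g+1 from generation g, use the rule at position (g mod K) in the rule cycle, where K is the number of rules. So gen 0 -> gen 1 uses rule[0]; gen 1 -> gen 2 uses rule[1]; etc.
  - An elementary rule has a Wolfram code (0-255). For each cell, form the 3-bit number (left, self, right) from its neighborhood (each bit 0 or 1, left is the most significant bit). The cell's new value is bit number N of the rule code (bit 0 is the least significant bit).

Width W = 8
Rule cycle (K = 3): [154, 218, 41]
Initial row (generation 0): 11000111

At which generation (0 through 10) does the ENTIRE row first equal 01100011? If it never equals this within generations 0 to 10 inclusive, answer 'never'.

Gen 0: 11000111
Gen 1 (rule 154): 10101110
Gen 2 (rule 218): 00001111
Gen 3 (rule 41): 11101000
Gen 4 (rule 154): 11000100
Gen 5 (rule 218): 11101010
Gen 6 (rule 41): 10010100
Gen 7 (rule 154): 01100010
Gen 8 (rule 218): 11110101
Gen 9 (rule 41): 10001010
Gen 10 (rule 154): 01010001

Answer: never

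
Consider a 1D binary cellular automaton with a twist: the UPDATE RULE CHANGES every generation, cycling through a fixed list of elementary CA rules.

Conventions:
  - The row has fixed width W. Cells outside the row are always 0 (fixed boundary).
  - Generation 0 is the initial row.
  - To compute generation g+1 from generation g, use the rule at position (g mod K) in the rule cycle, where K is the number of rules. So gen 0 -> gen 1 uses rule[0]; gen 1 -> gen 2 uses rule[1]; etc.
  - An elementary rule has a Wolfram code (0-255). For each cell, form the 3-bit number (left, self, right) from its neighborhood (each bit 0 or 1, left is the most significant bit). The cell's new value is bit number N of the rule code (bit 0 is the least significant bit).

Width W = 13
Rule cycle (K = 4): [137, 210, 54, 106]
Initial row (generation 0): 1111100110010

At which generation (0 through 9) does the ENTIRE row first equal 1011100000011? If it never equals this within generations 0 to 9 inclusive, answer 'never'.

Gen 0: 1111100110010
Gen 1 (rule 137): 1111000100000
Gen 2 (rule 210): 0111101010000
Gen 3 (rule 54): 1000011111000
Gen 4 (rule 106): 0000110001000
Gen 5 (rule 137): 1110100100011
Gen 6 (rule 210): 0110011010101
Gen 7 (rule 54): 1001100111111
Gen 8 (rule 106): 0011101100001
Gen 9 (rule 137): 1011001001100

Answer: never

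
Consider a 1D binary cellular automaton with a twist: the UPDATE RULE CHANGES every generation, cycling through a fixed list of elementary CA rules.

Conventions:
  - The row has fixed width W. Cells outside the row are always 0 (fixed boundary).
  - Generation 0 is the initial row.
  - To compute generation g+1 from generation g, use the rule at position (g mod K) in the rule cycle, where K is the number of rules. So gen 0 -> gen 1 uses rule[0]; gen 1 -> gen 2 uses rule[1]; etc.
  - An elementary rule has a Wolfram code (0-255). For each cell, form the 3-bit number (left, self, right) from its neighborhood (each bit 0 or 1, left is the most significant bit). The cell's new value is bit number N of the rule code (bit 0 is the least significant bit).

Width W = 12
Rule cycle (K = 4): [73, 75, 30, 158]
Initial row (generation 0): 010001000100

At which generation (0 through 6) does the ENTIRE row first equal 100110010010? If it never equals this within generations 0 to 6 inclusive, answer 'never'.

Gen 0: 010001000100
Gen 1 (rule 73): 000100010001
Gen 2 (rule 75): 111001100110
Gen 3 (rule 30): 100111011101
Gen 4 (rule 158): 111110011001
Gen 5 (rule 73): 100010011000
Gen 6 (rule 75): 001100111011

Answer: never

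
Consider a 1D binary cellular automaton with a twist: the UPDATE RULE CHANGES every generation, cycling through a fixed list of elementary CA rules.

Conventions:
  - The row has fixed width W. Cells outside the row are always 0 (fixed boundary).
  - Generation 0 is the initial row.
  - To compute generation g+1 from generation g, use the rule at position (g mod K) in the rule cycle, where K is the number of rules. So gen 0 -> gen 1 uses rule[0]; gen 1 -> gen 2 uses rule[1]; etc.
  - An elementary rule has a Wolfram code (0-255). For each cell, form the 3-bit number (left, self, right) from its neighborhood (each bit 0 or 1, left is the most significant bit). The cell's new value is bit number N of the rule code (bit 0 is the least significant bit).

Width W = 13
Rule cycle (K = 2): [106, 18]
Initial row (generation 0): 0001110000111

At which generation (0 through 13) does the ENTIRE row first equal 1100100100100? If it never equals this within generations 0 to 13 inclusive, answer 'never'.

Answer: never

Derivation:
Gen 0: 0001110000111
Gen 1 (rule 106): 0011010001101
Gen 2 (rule 18): 0100001010000
Gen 3 (rule 106): 1000010100000
Gen 4 (rule 18): 0100100010000
Gen 5 (rule 106): 1001000100000
Gen 6 (rule 18): 0110101010000
Gen 7 (rule 106): 1111010100000
Gen 8 (rule 18): 0000000010000
Gen 9 (rule 106): 0000000100000
Gen 10 (rule 18): 0000001010000
Gen 11 (rule 106): 0000010100000
Gen 12 (rule 18): 0000100010000
Gen 13 (rule 106): 0001000100000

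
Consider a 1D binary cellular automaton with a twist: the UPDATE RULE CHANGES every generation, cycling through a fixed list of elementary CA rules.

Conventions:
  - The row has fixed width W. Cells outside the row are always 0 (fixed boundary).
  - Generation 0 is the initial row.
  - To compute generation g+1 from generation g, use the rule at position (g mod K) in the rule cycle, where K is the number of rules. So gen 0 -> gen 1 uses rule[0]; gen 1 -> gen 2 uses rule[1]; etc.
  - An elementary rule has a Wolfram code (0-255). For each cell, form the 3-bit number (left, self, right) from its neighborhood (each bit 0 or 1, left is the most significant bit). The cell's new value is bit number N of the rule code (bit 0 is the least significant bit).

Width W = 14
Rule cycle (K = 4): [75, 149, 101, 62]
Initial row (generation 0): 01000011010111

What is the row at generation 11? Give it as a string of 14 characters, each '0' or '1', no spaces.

Gen 0: 01000011010111
Gen 1 (rule 75): 10011111000101
Gen 2 (rule 149): 11001110110101
Gen 3 (rule 101): 01000011011111
Gen 4 (rule 62): 11100110110000
Gen 5 (rule 75): 10101110110111
Gen 6 (rule 149): 10100100000010
Gen 7 (rule 101): 11100101111010
Gen 8 (rule 62): 10011111000111
Gen 9 (rule 75): 00110001011101
Gen 10 (rule 149): 10001101001001
Gen 11 (rule 101): 10100111001001

Answer: 10100111001001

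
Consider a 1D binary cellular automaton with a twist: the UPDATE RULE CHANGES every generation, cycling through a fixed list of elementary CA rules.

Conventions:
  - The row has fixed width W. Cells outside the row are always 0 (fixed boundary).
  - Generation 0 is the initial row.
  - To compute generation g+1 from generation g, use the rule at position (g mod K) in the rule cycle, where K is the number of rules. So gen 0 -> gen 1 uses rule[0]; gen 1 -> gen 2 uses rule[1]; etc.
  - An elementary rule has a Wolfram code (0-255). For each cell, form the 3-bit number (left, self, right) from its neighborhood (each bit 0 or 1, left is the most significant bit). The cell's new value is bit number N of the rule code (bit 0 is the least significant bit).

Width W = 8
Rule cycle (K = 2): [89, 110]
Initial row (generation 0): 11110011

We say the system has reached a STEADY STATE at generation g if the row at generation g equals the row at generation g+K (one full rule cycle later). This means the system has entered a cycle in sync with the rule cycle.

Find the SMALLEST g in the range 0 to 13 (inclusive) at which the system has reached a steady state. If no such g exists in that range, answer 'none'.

Answer: none

Derivation:
Gen 0: 11110011
Gen 1 (rule 89): 10011011
Gen 2 (rule 110): 10111111
Gen 3 (rule 89): 00100001
Gen 4 (rule 110): 01100011
Gen 5 (rule 89): 01111011
Gen 6 (rule 110): 11001111
Gen 7 (rule 89): 11101001
Gen 8 (rule 110): 10111011
Gen 9 (rule 89): 00101011
Gen 10 (rule 110): 01111111
Gen 11 (rule 89): 01000001
Gen 12 (rule 110): 11000011
Gen 13 (rule 89): 11111011
Gen 14 (rule 110): 10001111
Gen 15 (rule 89): 01101001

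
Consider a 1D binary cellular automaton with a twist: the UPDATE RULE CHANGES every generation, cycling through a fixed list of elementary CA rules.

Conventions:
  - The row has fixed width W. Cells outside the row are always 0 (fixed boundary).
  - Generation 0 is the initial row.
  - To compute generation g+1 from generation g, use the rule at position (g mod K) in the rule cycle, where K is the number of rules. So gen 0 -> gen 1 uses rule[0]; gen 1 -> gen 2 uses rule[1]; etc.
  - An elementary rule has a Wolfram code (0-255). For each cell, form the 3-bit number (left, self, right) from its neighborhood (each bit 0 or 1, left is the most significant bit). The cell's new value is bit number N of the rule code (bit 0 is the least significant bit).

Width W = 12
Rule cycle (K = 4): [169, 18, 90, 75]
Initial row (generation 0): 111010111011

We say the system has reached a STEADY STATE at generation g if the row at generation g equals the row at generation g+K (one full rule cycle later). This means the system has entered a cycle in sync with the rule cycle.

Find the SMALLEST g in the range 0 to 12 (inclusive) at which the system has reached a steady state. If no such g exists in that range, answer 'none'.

Gen 0: 111010111011
Gen 1 (rule 169): 110101110110
Gen 2 (rule 18): 000000000001
Gen 3 (rule 90): 000000000010
Gen 4 (rule 75): 111111111100
Gen 5 (rule 169): 111111111001
Gen 6 (rule 18): 000000000110
Gen 7 (rule 90): 000000001111
Gen 8 (rule 75): 111111111001
Gen 9 (rule 169): 111111110000
Gen 10 (rule 18): 000000001000
Gen 11 (rule 90): 000000010100
Gen 12 (rule 75): 111111100001
Gen 13 (rule 169): 111111001100
Gen 14 (rule 18): 000000110010
Gen 15 (rule 90): 000001111101
Gen 16 (rule 75): 111111000100

Answer: none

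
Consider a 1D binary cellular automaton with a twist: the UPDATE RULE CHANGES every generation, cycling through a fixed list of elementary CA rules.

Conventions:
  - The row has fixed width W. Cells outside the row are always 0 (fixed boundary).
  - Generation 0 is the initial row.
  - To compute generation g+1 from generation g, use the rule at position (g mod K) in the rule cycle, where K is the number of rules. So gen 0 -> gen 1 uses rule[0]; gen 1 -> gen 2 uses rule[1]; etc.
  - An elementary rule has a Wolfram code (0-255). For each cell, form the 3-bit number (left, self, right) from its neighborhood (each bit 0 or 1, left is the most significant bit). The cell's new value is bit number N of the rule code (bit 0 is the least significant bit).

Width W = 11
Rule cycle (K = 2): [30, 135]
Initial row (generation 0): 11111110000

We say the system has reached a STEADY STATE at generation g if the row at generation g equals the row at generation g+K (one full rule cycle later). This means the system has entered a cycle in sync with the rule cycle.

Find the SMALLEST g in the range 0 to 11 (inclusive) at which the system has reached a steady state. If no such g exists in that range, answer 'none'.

Answer: 10

Derivation:
Gen 0: 11111110000
Gen 1 (rule 30): 10000001000
Gen 2 (rule 135): 10111111011
Gen 3 (rule 30): 10100000010
Gen 4 (rule 135): 10101111110
Gen 5 (rule 30): 10101000001
Gen 6 (rule 135): 10101011111
Gen 7 (rule 30): 10101010000
Gen 8 (rule 135): 10101010111
Gen 9 (rule 30): 10101010100
Gen 10 (rule 135): 10101010101
Gen 11 (rule 30): 10101010101
Gen 12 (rule 135): 10101010101
Gen 13 (rule 30): 10101010101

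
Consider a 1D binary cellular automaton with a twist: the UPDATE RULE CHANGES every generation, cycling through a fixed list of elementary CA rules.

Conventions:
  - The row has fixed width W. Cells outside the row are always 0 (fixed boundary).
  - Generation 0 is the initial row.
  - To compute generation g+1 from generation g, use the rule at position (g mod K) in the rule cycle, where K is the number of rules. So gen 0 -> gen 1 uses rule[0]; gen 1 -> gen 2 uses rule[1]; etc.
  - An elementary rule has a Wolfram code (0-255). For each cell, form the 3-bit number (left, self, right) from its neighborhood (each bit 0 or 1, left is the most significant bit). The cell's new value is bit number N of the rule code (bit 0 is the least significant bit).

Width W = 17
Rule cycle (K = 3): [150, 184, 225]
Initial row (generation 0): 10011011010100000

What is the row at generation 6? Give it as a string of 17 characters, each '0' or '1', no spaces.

Answer: 00101011011010100

Derivation:
Gen 0: 10011011010100000
Gen 1 (rule 150): 11100000010110000
Gen 2 (rule 184): 11010000001101000
Gen 3 (rule 225): 01100111100110011
Gen 4 (rule 150): 10011011011001100
Gen 5 (rule 184): 01010110110101010
Gen 6 (rule 225): 00101011011010100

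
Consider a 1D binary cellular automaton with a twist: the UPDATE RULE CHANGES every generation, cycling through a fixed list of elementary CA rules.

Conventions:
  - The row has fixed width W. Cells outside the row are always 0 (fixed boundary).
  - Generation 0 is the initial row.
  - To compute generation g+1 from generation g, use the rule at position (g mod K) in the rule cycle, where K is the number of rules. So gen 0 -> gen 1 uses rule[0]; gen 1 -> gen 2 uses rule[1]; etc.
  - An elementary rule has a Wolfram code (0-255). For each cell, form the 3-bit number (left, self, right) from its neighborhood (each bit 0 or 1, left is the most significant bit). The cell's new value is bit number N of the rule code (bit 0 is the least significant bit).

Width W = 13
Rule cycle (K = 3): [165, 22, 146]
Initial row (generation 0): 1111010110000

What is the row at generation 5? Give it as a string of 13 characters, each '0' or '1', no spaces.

Gen 0: 1111010110000
Gen 1 (rule 165): 0110111000111
Gen 2 (rule 22): 1000000101000
Gen 3 (rule 146): 0100001000100
Gen 4 (rule 165): 0101101010101
Gen 5 (rule 22): 1100001010101

Answer: 1100001010101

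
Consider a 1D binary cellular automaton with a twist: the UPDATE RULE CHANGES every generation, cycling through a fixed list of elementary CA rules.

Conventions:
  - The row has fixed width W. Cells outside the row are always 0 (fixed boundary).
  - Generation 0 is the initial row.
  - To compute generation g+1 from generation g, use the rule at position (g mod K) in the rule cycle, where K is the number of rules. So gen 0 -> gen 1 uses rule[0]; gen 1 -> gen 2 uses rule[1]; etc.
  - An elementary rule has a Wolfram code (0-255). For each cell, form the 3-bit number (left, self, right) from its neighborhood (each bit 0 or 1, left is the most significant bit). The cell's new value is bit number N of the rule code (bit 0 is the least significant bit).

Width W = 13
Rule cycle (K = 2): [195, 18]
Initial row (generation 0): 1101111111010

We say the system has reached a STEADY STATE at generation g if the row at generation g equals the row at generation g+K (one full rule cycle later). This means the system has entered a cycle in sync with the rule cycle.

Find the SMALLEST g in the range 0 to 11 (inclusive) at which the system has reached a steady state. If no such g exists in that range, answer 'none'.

Answer: 8

Derivation:
Gen 0: 1101111111010
Gen 1 (rule 195): 0100111111000
Gen 2 (rule 18): 1011000000100
Gen 3 (rule 195): 0001011111001
Gen 4 (rule 18): 0010000000110
Gen 5 (rule 195): 1100111111010
Gen 6 (rule 18): 0011000000001
Gen 7 (rule 195): 1101011111110
Gen 8 (rule 18): 0000000000001
Gen 9 (rule 195): 1111111111110
Gen 10 (rule 18): 0000000000001
Gen 11 (rule 195): 1111111111110
Gen 12 (rule 18): 0000000000001
Gen 13 (rule 195): 1111111111110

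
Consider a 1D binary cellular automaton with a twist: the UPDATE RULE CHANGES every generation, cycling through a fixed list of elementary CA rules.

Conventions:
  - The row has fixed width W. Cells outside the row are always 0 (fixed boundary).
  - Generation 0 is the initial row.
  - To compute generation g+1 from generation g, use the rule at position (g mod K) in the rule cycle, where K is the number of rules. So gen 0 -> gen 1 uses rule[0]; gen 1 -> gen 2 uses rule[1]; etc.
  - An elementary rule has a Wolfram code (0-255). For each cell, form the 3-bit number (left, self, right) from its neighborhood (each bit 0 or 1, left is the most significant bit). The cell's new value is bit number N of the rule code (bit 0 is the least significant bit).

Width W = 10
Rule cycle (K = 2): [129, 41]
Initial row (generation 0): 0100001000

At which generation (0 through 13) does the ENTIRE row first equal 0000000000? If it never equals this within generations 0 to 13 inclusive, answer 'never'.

Gen 0: 0100001000
Gen 1 (rule 129): 0001100011
Gen 2 (rule 41): 1101001010
Gen 3 (rule 129): 0000000000
Gen 4 (rule 41): 1111111111
Gen 5 (rule 129): 0111111110
Gen 6 (rule 41): 0100000000
Gen 7 (rule 129): 0001111111
Gen 8 (rule 41): 1101000000
Gen 9 (rule 129): 0000011111
Gen 10 (rule 41): 1111010000
Gen 11 (rule 129): 0110000111
Gen 12 (rule 41): 0100110100
Gen 13 (rule 129): 0000000001

Answer: 3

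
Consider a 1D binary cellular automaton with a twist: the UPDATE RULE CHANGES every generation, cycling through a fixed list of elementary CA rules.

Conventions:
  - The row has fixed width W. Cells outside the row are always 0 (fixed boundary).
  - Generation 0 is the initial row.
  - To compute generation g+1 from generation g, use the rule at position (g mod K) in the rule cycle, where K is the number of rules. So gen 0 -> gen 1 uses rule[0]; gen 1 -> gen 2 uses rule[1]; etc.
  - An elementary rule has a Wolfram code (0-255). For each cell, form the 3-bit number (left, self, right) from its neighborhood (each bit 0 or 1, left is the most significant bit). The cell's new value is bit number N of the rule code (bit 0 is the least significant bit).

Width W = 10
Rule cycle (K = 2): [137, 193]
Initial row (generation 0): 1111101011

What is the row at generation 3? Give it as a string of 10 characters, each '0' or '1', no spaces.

Gen 0: 1111101011
Gen 1 (rule 137): 1111000010
Gen 2 (rule 193): 0111011000
Gen 3 (rule 137): 0110010011

Answer: 0110010011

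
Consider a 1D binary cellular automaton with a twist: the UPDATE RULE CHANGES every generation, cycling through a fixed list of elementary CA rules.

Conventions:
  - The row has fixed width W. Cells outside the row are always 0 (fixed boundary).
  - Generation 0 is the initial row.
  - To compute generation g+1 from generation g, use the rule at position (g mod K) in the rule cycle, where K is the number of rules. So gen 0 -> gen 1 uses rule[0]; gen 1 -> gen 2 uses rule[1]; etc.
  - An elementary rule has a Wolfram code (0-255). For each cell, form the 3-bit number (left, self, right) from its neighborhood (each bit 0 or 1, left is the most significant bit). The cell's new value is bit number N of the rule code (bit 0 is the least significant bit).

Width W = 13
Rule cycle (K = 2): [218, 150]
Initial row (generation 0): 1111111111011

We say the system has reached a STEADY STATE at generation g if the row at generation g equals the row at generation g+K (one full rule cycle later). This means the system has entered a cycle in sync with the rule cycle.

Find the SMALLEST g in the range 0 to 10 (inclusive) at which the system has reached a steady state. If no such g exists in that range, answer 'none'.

Gen 0: 1111111111011
Gen 1 (rule 218): 1111111111011
Gen 2 (rule 150): 0111111110000
Gen 3 (rule 218): 1111111111000
Gen 4 (rule 150): 0111111110100
Gen 5 (rule 218): 1111111110010
Gen 6 (rule 150): 0111111101111
Gen 7 (rule 218): 1111111101111
Gen 8 (rule 150): 0111111000110
Gen 9 (rule 218): 1111111101111
Gen 10 (rule 150): 0111111000110
Gen 11 (rule 218): 1111111101111
Gen 12 (rule 150): 0111111000110

Answer: 7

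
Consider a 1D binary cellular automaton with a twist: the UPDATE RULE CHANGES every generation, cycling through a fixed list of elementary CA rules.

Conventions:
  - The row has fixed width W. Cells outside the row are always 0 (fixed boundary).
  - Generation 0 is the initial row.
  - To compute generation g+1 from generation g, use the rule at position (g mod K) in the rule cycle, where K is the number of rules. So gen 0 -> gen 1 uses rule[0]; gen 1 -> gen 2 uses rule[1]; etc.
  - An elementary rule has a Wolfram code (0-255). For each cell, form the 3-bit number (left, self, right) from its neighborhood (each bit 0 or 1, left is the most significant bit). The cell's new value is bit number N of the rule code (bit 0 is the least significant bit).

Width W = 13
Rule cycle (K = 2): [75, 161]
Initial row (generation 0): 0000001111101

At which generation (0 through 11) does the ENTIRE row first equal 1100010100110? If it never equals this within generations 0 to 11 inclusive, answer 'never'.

Gen 0: 0000001111101
Gen 1 (rule 75): 1111111000100
Gen 2 (rule 161): 0111110010001
Gen 3 (rule 75): 1100010100110
Gen 4 (rule 161): 0001001000000
Gen 5 (rule 75): 1110010011111
Gen 6 (rule 161): 0100000001110
Gen 7 (rule 75): 1001111111010
Gen 8 (rule 161): 0000111110100
Gen 9 (rule 75): 1111100010001
Gen 10 (rule 161): 0111001000100
Gen 11 (rule 75): 1101010011001

Answer: 3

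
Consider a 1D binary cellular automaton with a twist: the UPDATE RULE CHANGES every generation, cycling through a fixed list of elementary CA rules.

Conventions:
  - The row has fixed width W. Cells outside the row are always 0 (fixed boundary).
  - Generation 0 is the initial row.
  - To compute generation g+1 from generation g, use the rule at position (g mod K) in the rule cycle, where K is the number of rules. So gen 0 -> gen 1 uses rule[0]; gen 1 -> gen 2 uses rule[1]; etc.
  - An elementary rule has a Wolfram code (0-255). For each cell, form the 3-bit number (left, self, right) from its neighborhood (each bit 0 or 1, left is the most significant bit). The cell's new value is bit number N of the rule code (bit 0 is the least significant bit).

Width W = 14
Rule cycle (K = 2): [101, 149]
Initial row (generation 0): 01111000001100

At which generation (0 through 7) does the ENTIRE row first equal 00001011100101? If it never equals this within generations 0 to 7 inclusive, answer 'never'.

Gen 0: 01111000001100
Gen 1 (rule 101): 00001011100101
Gen 2 (rule 149): 11101001010101
Gen 3 (rule 101): 00111001111111
Gen 4 (rule 149): 10010100111110
Gen 5 (rule 101): 10011100000010
Gen 6 (rule 149): 11001011111011
Gen 7 (rule 101): 01001100001101

Answer: 1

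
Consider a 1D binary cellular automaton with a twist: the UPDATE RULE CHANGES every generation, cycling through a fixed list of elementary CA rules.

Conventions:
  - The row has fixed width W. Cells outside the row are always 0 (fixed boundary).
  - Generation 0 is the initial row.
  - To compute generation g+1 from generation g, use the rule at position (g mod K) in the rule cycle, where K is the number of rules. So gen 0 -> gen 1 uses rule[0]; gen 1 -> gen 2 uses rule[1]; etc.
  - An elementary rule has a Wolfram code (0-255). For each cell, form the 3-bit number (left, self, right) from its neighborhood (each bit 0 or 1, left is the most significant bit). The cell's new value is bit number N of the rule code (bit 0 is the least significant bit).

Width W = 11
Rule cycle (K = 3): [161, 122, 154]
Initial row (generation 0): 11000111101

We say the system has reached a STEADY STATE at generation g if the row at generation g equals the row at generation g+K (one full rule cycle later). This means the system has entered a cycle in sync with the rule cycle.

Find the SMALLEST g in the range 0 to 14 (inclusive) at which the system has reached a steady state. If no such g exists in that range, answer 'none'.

Gen 0: 11000111101
Gen 1 (rule 161): 00010011010
Gen 2 (rule 122): 00101111101
Gen 3 (rule 154): 01001111000
Gen 4 (rule 161): 00000110011
Gen 5 (rule 122): 00001111111
Gen 6 (rule 154): 00011111110
Gen 7 (rule 161): 11001111100
Gen 8 (rule 122): 11111000110
Gen 9 (rule 154): 11110101101
Gen 10 (rule 161): 01101010010
Gen 11 (rule 122): 11110101101
Gen 12 (rule 154): 11100001000
Gen 13 (rule 161): 01001100011
Gen 14 (rule 122): 10111110111
Gen 15 (rule 154): 00111100110
Gen 16 (rule 161): 10011000000
Gen 17 (rule 122): 01111100000

Answer: none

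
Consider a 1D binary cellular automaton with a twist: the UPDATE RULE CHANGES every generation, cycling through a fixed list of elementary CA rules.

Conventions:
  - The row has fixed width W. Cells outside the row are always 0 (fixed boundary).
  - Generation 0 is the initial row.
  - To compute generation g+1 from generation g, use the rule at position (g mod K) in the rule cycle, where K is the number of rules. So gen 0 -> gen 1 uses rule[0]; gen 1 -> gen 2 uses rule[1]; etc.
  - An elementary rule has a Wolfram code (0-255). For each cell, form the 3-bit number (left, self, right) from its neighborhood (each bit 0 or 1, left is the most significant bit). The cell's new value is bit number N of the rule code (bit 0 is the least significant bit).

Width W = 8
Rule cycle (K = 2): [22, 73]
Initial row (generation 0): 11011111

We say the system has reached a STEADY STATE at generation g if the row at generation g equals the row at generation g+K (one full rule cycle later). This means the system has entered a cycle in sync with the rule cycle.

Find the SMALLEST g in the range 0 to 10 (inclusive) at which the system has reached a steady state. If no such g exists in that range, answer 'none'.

Answer: 1

Derivation:
Gen 0: 11011111
Gen 1 (rule 22): 00000000
Gen 2 (rule 73): 11111111
Gen 3 (rule 22): 00000000
Gen 4 (rule 73): 11111111
Gen 5 (rule 22): 00000000
Gen 6 (rule 73): 11111111
Gen 7 (rule 22): 00000000
Gen 8 (rule 73): 11111111
Gen 9 (rule 22): 00000000
Gen 10 (rule 73): 11111111
Gen 11 (rule 22): 00000000
Gen 12 (rule 73): 11111111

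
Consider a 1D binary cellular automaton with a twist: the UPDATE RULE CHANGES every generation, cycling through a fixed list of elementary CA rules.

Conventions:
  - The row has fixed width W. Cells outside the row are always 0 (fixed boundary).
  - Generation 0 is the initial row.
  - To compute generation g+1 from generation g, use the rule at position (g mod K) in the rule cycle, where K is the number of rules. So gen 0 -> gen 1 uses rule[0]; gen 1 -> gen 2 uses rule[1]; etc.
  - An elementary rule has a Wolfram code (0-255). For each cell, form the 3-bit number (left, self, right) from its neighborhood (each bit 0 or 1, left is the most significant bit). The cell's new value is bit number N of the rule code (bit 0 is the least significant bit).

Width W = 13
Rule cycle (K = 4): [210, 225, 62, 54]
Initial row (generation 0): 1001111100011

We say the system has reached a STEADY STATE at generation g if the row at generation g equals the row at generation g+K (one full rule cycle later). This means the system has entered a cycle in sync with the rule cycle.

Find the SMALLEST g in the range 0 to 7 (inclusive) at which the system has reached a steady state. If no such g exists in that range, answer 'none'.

Answer: 4

Derivation:
Gen 0: 1001111100011
Gen 1 (rule 210): 0110111110101
Gen 2 (rule 225): 0011011111010
Gen 3 (rule 62): 0110110000111
Gen 4 (rule 54): 1001001001000
Gen 5 (rule 210): 0110110110100
Gen 6 (rule 225): 0011011011001
Gen 7 (rule 62): 0110110110111
Gen 8 (rule 54): 1001001001000
Gen 9 (rule 210): 0110110110100
Gen 10 (rule 225): 0011011011001
Gen 11 (rule 62): 0110110110111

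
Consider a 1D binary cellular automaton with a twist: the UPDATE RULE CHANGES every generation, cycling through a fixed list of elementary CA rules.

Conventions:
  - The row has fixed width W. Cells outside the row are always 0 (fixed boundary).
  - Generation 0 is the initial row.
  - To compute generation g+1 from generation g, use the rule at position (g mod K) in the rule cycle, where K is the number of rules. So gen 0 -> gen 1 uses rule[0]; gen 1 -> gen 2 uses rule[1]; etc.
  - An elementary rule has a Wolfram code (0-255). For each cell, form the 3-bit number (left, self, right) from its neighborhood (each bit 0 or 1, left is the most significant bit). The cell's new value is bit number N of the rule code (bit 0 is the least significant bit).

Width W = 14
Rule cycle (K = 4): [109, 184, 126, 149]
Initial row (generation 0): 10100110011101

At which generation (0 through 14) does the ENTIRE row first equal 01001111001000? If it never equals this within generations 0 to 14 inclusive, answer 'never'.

Answer: never

Derivation:
Gen 0: 10100110011101
Gen 1 (rule 109): 11100110010111
Gen 2 (rule 184): 11010101001110
Gen 3 (rule 126): 11111111111011
Gen 4 (rule 149): 01111111110000
Gen 5 (rule 109): 01000000010111
Gen 6 (rule 184): 00100000001110
Gen 7 (rule 126): 01110000011011
Gen 8 (rule 149): 00101111000000
Gen 9 (rule 109): 10111001011111
Gen 10 (rule 184): 01110100111110
Gen 11 (rule 126): 11011111100011
Gen 12 (rule 149): 00001111011000
Gen 13 (rule 109): 11101001111011
Gen 14 (rule 184): 11010101110110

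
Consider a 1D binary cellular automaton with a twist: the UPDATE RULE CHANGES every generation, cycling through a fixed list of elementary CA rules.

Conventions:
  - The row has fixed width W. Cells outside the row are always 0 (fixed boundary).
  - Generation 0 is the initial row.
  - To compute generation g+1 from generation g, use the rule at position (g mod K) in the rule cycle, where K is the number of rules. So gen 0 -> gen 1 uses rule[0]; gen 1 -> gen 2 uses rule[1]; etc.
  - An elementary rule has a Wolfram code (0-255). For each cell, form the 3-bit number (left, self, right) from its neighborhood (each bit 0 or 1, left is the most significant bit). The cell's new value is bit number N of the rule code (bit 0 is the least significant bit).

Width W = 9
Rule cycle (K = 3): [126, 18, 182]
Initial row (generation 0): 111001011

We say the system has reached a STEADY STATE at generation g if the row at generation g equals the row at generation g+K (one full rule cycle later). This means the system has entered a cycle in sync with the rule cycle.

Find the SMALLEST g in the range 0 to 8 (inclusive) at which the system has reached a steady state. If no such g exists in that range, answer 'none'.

Gen 0: 111001011
Gen 1 (rule 126): 101111111
Gen 2 (rule 18): 000000000
Gen 3 (rule 182): 000000000
Gen 4 (rule 126): 000000000
Gen 5 (rule 18): 000000000
Gen 6 (rule 182): 000000000
Gen 7 (rule 126): 000000000
Gen 8 (rule 18): 000000000
Gen 9 (rule 182): 000000000
Gen 10 (rule 126): 000000000
Gen 11 (rule 18): 000000000

Answer: 2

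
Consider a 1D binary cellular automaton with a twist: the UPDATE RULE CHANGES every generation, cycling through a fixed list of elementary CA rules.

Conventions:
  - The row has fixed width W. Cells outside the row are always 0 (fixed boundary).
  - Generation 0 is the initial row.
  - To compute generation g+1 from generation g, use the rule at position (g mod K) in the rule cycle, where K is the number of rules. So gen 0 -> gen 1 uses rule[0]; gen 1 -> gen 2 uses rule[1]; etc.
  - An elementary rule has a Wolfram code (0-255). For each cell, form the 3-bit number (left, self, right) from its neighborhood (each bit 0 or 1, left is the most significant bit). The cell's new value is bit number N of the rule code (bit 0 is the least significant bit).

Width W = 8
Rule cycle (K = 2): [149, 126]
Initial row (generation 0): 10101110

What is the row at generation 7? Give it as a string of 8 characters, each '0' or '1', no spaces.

Gen 0: 10101110
Gen 1 (rule 149): 10100101
Gen 2 (rule 126): 11111111
Gen 3 (rule 149): 01111110
Gen 4 (rule 126): 11000011
Gen 5 (rule 149): 00111000
Gen 6 (rule 126): 01101100
Gen 7 (rule 149): 00000011

Answer: 00000011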